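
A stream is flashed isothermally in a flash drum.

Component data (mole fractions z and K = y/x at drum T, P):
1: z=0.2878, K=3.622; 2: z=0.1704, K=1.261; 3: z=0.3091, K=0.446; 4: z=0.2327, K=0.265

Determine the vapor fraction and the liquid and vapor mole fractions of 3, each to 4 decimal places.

ψ = 0.3409, x_3 = 0.3811, y_3 = 0.1700

Rachford–Rice: g(ψ) = Σ zᵢ(Kᵢ−1)/(1+ψ(Kᵢ−1)) = 0.
Feasibility: ΣzᵢKᵢ = 1.4568, Σzᵢ/Kᵢ = 1.7858 — both > 1, two phases present.
Newton iteration, ψ⁰ = 0.5:
  ψ = 0.5000: g = -0.14139, g' = -0.8753 → ψ = 0.3385
  ψ = 0.3385: g = 0.00223, g' = -0.9317 → ψ = 0.3409
Converged at ψ = 0.3409.
Compositions from xᵢ = zᵢ/(1+ψ(Kᵢ−1)), yᵢ = Kᵢxᵢ:
  1: x = 0.1520, y = 0.5504
  2: x = 0.1565, y = 0.1973
  3: x = 0.3811, y = 0.1700
  4: x = 0.3105, y = 0.0823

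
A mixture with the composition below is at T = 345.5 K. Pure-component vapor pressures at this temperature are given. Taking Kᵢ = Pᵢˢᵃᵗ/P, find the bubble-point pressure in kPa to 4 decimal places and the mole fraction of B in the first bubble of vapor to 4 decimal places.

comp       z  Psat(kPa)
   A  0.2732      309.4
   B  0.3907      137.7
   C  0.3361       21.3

At the bubble point ψ → 0, so ΣzᵢKᵢ = 1 with Kᵢ = Pᵢˢᵃᵗ/P ⇒ P = ΣzᵢPᵢˢᵃᵗ.
P = 0.2732·309.4 + 0.3907·137.7 + 0.3361·21.3 = 145.4864 kPa
yᵢ = zᵢPᵢˢᵃᵗ/P ⇒ y_B = 0.3907·137.7/145.4864 = 0.3698

Pbub = 145.4864 kPa, y_B = 0.3698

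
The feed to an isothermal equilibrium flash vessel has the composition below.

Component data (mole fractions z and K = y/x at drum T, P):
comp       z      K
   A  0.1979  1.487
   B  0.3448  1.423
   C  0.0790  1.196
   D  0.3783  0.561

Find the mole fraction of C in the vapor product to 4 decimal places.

y_C = 0.0861

Newton iteration, V/F⁰ = 0.32:
  V/F = 0.3200: g = 0.03320, g' = -0.1844 → V/F = 0.5001
  V/F = 0.5001: g = -0.00080, g' = -0.1946 → V/F = 0.4960
Converged at V/F = 0.4960.
Compositions from xᵢ = zᵢ/(1+V/F(Kᵢ−1)), yᵢ = Kᵢxᵢ:
  A: x = 0.1594, y = 0.2370
  B: x = 0.2850, y = 0.4056
  C: x = 0.0720, y = 0.0861
  D: x = 0.4836, y = 0.2713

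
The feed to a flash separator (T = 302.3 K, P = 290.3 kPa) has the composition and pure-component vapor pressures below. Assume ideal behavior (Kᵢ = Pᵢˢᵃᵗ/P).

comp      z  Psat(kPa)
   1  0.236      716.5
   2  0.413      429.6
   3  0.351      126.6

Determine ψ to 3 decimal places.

ψ = 0.684

Raoult's law: Kᵢ = Pᵢˢᵃᵗ/P = Pᵢˢᵃᵗ/290.3.
  K_1 = 716.5/290.3 = 2.46814, K_2 = 429.6/290.3 = 1.47985, K_3 = 126.6/290.3 = 0.43610
Material balance + equilibrium reduce to Σ zᵢ(Kᵢ−1)/(1+ψ(Kᵢ−1)) = 0.
Check two-phase: ΣzᵢKᵢ = 1.347 > 1 and Σzᵢ/Kᵢ = 1.180 > 1, so g(0) = 0.347 > 0 and g(1) = -0.180 < 0.
Newton iteration, ψ⁰ = 0.5:
  ψ = 0.500: g = 0.0840, g' = -0.447 → ψ = 0.688
  ψ = 0.688: g = -0.0019, g' = -0.478 → ψ = 0.684
Converged at ψ = 0.684.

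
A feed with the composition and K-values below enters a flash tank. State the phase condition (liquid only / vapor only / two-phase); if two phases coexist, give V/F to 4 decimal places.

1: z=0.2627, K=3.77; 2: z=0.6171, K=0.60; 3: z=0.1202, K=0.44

ΣzᵢKᵢ = 1.4135; Σzᵢ/Kᵢ = 1.3714.
Both exceed 1, so a two-phase solution exists.
Let ψ = V/F and solve Σ zᵢ(Kᵢ−1)/(1+ψ(Kᵢ−1)) = 0.
Newton iteration, ψ⁰ = 0.5:
  ψ = 0.5000: g = -0.09693, g' = -0.5813 → ψ = 0.3333
  ψ = 0.3333: g = 0.01082, g' = -0.7334 → ψ = 0.3480
  ψ = 0.3480: g = 0.00015, g' = -0.7140 → ψ = 0.3482
Converged at ψ = 0.3482.

two-phase, V/F = 0.3482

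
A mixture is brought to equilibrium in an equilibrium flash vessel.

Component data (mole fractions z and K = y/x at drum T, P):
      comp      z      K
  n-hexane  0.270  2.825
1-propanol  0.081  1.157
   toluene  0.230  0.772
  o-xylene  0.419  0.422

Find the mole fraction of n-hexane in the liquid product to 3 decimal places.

x_n-hexane = 0.181

Rachford–Rice: g(ψ) = Σ zᵢ(Kᵢ−1)/(1+ψ(Kᵢ−1)) = 0.
Check two-phase: ΣzᵢKᵢ = 1.211 > 1 and Σzᵢ/Kᵢ = 1.456 > 1, so g(0) = 0.211 > 0 and g(1) = -0.456 < 0.
Newton–Raphson from ψ = 0.59:
  ψ = 0.590: g = -0.1792, g' = -0.548 → ψ = 0.263
  ψ = 0.263: g = 0.0036, g' = -0.620 → ψ = 0.269
Converged at ψ = 0.269.
Compositions from xᵢ = zᵢ/(1+ψ(Kᵢ−1)), yᵢ = Kᵢxᵢ:
  n-hexane: x = 0.181, y = 0.512
  1-propanol: x = 0.078, y = 0.090
  toluene: x = 0.245, y = 0.189
  o-xylene: x = 0.496, y = 0.209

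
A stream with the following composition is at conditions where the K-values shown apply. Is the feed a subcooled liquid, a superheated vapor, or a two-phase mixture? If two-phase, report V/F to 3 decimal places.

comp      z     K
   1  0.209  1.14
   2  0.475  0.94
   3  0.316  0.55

ΣzᵢKᵢ = 0.859; Σzᵢ/Kᵢ = 1.263.
Since ΣzᵢKᵢ < 1 the mixture is below its bubble point — single liquid phase.

subcooled liquid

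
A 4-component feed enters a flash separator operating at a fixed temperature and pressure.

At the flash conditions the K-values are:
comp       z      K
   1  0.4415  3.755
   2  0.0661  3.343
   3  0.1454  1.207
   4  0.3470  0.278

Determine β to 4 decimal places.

β = 0.6947

Material balance + equilibrium reduce to Σ zᵢ(Kᵢ−1)/(1+β(Kᵢ−1)) = 0.
g(0) = ΣzᵢKᵢ − 1 = 1.1508 and g(1) = 1 − Σzᵢ/Kᵢ = -0.5060, so a root lies in (0, 1).
Iterate (Newton) starting at β = 0.5:
  β = 0.5000: g = 0.21812, g' = -1.1179 → β = 0.6951
  β = 0.6951: g = -0.00047, g' = -1.1806 → β = 0.6947
Converged at β = 0.6947.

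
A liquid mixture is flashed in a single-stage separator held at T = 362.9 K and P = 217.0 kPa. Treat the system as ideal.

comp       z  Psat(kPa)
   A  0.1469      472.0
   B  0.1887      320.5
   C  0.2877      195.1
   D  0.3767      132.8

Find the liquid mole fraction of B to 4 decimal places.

x_B = 0.1616

Raoult's law: Kᵢ = Pᵢˢᵃᵗ/P = Pᵢˢᵃᵗ/217.0.
  K_A = 472.0/217.0 = 2.175115, K_B = 320.5/217.0 = 1.476959, K_C = 195.1/217.0 = 0.899078, K_D = 132.8/217.0 = 0.611982
Newton iteration, ψ⁰ = 0.46:
  ψ = 0.4600: g = -0.02251, g' = -0.2016 → ψ = 0.3483
  ψ = 0.3483: g = 0.00056, g' = -0.2127 → ψ = 0.3510
Converged at ψ = 0.3510.
Compositions from xᵢ = zᵢ/(1+ψ(Kᵢ−1)), yᵢ = Kᵢxᵢ:
  A: x = 0.1040, y = 0.2262
  B: x = 0.1616, y = 0.2387
  C: x = 0.2983, y = 0.2682
  D: x = 0.4361, y = 0.2669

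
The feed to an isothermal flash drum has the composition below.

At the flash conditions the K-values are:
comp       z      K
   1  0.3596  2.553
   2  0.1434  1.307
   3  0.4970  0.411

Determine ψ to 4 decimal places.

Newton iteration, ψ⁰ = 0.5:
  ψ = 0.5000: g = -0.06241, g' = -0.6314 → ψ = 0.4012
  ψ = 0.4012: g = -0.00001, g' = -0.6356 → ψ = 0.4011
Converged at ψ = 0.4011.

ψ = 0.4011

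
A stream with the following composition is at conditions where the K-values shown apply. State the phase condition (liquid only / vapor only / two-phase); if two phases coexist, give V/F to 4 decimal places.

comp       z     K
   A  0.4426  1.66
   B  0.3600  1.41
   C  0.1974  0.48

ΣzᵢKᵢ = 1.3371; Σzᵢ/Kᵢ = 0.9332.
Since Σzᵢ/Kᵢ < 1 the mixture is above its dew point — single vapor phase.

vapor only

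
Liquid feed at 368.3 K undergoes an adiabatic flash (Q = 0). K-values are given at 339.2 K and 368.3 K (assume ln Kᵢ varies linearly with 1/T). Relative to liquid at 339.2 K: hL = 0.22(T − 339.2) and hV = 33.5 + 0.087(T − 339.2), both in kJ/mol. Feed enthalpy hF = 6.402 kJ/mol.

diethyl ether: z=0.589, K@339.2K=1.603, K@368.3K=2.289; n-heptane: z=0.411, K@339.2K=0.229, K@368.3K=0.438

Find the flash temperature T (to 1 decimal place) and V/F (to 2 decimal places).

Adiabatic flash: solve Rachford–Rice at each trial T, then check hF = ψ·hV(T) + (1−ψ)·hL(T).
  T = 339.2 K: K = (1.603, 0.229), RR gives ψ = 0.082, H_out = 2.759 kJ/mol
  T = 368.3 K: K = (2.289, 0.438), RR gives ψ = 0.729, H_out = 28.008 kJ/mol
  T = 353.8 K: K = (1.931, 0.321), RR gives ψ = 0.426, H_out = 16.665 kJ/mol
  T = 346.5 K: K = (1.763, 0.272), RR gives ψ = 0.270, H_out = 10.404 kJ/mol
  T = 342.9 K: K = (1.683, 0.250), RR gives ψ = 0.184, H_out = 6.878 kJ/mol
  T = 341.0 K: K = (1.642, 0.239), RR gives ψ = 0.134, H_out = 4.838 kJ/mol
  T = 341.9 K: K = (1.661, 0.244), RR gives ψ = 0.158, H_out = 5.822 kJ/mol
Linear interpolation between T = 341.9 (H_out = 5.822) and T = 342.9 (H_out = 6.878) on hF = 6.402 gives T ≈ 342.4 K, at which ψ = 0.17.

T = 342.4 K, V/F = 0.17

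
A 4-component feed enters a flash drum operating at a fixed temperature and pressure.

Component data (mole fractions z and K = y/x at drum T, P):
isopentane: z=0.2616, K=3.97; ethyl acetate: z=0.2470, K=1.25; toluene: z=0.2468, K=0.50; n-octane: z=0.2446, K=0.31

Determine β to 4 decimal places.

β = 0.4297

Iterate (Newton) starting at β = 0.5:
  β = 0.5000: g = -0.05466, g' = -0.7670 → β = 0.4287
  β = 0.4287: g = 0.00079, g' = -0.7939 → β = 0.4297
Converged at β = 0.4297.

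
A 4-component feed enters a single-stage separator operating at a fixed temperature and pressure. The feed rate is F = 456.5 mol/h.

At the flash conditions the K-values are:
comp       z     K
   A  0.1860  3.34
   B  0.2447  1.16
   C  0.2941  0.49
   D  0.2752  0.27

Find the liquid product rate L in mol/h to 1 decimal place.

Material balance + equilibrium reduce to Σ zᵢ(Kᵢ−1)/(1+ψ(Kᵢ−1)) = 0.
Check two-phase: ΣzᵢKᵢ = 1.1235 > 1 and Σzᵢ/Kᵢ = 1.8861 > 1, so g(0) = 0.1235 > 0 and g(1) = -0.8861 < 0.
Iterate (Newton) starting at ψ = 0.5:
  ψ = 0.5000: g = -0.28088, g' = -0.7232 → ψ = 0.1116
  ψ = 0.1116: g = 0.00582, g' = -0.9062 → ψ = 0.1180
  ψ = 0.1180: g = 0.00004, g' = -0.8936 → ψ = 0.1181
Converged at ψ = 0.1181.
Then V = ψ·F = 0.1181·456.5 = 53.9 mol/h and L = F − V = 402.6 mol/h.

L = 402.6 mol/h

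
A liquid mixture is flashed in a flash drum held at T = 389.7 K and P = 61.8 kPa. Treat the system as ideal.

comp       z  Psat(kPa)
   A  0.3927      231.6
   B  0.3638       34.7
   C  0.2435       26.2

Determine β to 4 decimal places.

β = 0.5686

Raoult's law: Kᵢ = Pᵢˢᵃᵗ/P = Pᵢˢᵃᵗ/61.8.
  K_A = 231.6/61.8 = 3.747573, K_B = 34.7/61.8 = 0.561489, K_C = 26.2/61.8 = 0.423948
Rachford–Rice: g(β) = Σ zᵢ(Kᵢ−1)/(1+β(Kᵢ−1)) = 0.
Feasibility: ΣzᵢKᵢ = 1.7792, Σzᵢ/Kᵢ = 1.3271 — both > 1, two phases present.
Newton–Raphson from β = 0.5:
  β = 0.5000: g = 0.05319, g' = -0.8003 → β = 0.5665
  β = 0.5665: g = 0.00160, g' = -0.7555 → β = 0.5686
Converged at β = 0.5686.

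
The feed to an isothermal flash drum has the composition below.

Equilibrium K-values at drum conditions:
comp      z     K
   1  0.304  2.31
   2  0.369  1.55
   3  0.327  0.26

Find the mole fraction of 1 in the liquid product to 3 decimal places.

Iterate (Newton) starting at V/F = 0.56:
  V/F = 0.560: g = -0.0283, g' = -0.761 → V/F = 0.523
  V/F = 0.523: g = -0.0006, g' = -0.727 → V/F = 0.522
Converged at V/F = 0.522.
Compositions from xᵢ = zᵢ/(1+V/F(Kᵢ−1)), yᵢ = Kᵢxᵢ:
  1: x = 0.181, y = 0.417
  2: x = 0.287, y = 0.444
  3: x = 0.533, y = 0.139

x_1 = 0.181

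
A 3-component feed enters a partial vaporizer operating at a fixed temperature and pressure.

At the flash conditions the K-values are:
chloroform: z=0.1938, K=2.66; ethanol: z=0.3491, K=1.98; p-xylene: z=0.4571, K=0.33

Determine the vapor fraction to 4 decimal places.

ψ = 0.4276

Material balance + equilibrium reduce to Σ zᵢ(Kᵢ−1)/(1+ψ(Kᵢ−1)) = 0.
g(0) = ΣzᵢKᵢ − 1 = 0.3576 and g(1) = 1 − Σzᵢ/Kᵢ = -0.6343, so a root lies in (0, 1).
Newton–Raphson from ψ = 0.54:
  ψ = 0.5400: g = -0.08651, g' = -0.7957 → ψ = 0.4313
  ψ = 0.4313: g = -0.00275, g' = -0.7529 → ψ = 0.4276
Converged at ψ = 0.4276.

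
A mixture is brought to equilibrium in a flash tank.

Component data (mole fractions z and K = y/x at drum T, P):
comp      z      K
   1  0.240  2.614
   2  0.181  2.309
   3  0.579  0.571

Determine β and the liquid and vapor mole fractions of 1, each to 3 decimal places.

β = 0.589, x_1 = 0.123, y_1 = 0.322

Rachford–Rice: g(β) = Σ zᵢ(Kᵢ−1)/(1+β(Kᵢ−1)) = 0.
g(0) = ΣzᵢKᵢ − 1 = 0.376 and g(1) = 1 − Σzᵢ/Kᵢ = -0.184, so a root lies in (0, 1).
Newton–Raphson from β = 0.5:
  β = 0.500: g = 0.0413, g' = -0.477 → β = 0.587
  β = 0.587: g = 0.0011, g' = -0.454 → β = 0.589
Converged at β = 0.589.
Compositions from xᵢ = zᵢ/(1+β(Kᵢ−1)), yᵢ = Kᵢxᵢ:
  1: x = 0.123, y = 0.322
  2: x = 0.102, y = 0.236
  3: x = 0.775, y = 0.442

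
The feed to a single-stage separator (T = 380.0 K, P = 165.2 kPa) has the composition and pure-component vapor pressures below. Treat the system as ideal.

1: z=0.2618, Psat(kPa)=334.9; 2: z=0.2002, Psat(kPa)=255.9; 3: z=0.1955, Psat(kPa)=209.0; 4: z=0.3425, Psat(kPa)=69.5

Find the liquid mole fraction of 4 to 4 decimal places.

Raoult's law: Kᵢ = Pᵢˢᵃᵗ/P = Pᵢˢᵃᵗ/165.2.
  K_1 = 334.9/165.2 = 2.027240, K_2 = 255.9/165.2 = 1.549031, K_3 = 209.0/165.2 = 1.265133, K_4 = 69.5/165.2 = 0.420702
Rachford–Rice: g(β) = Σ zᵢ(Kᵢ−1)/(1+β(Kᵢ−1)) = 0.
Feasibility: ΣzᵢKᵢ = 1.2323, Σzᵢ/Kᵢ = 1.2270 — both > 1, two phases present.
Iterate (Newton) starting at β = 0.52:
  β = 0.5200: g = 0.02241, g' = -0.3999 → β = 0.5760
  β = 0.5760: g = -0.00035, g' = -0.4131 → β = 0.5752
Converged at β = 0.5752.
Compositions from xᵢ = zᵢ/(1+β(Kᵢ−1)), yᵢ = Kᵢxᵢ:
  1: x = 0.1646, y = 0.3336
  2: x = 0.1522, y = 0.2357
  3: x = 0.1696, y = 0.2146
  4: x = 0.5137, y = 0.2161

x_4 = 0.5137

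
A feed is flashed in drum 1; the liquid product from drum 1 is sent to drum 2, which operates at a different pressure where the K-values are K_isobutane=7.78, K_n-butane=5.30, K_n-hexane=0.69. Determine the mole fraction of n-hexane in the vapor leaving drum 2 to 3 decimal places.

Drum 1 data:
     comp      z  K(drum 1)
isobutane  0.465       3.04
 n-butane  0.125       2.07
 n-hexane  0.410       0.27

Drum 1:
Material balance + equilibrium reduce to Σ zᵢ(Kᵢ−1)/(1+ψ₁(Kᵢ−1)) = 0.
Check two-phase: ΣzᵢKᵢ = 1.783 > 1 and Σzᵢ/Kᵢ = 1.732 > 1, so g(0) = 0.783 > 0 and g(1) = -0.732 < 0.
Newton iteration, ψ₁⁰ = 0.5:
  ψ₁ = 0.500: g = 0.0854, g' = -1.077 → ψ₁ = 0.579
  ψ₁ = 0.579: g = -0.0013, g' = -1.117 → ψ₁ = 0.578
Converged at ψ₁ = 0.578.
Drum-1 compositions:
  isobutane: x = 0.213, y = 0.649
  n-butane: x = 0.077, y = 0.160
  n-hexane: x = 0.709, y = 0.192
Drum-2 feed = drum-1 liquid: z₂ = (0.2134, 0.0772, 0.7094).
Drum 2:
Rachford–Rice: g(ψ₂) = Σ zᵢ(Kᵢ−1)/(1+ψ₂(Kᵢ−1)) = 0.
Check two-phase: ΣzᵢKᵢ = 2.559 > 1 and Σzᵢ/Kᵢ = 1.070 > 1, so g(0) = 1.559 > 0 and g(1) = -0.070 < 0.
Newton iteration, ψ₂⁰ = 0.5:
  ψ₂ = 0.500: g = 0.1747, g' = -0.748 → ψ₂ = 0.733
  ψ₂ = 0.733: g = 0.0375, g' = -0.472 → ψ₂ = 0.813
  ψ₂ = 0.813: g = 0.0020, g' = -0.424 → ψ₂ = 0.818
Converged at ψ₂ = 0.818.
  isobutane: x = 0.033, y = 0.254
  n-butane: x = 0.017, y = 0.091
  n-hexane: x = 0.950, y = 0.656

y_n-hexane (drum 2) = 0.656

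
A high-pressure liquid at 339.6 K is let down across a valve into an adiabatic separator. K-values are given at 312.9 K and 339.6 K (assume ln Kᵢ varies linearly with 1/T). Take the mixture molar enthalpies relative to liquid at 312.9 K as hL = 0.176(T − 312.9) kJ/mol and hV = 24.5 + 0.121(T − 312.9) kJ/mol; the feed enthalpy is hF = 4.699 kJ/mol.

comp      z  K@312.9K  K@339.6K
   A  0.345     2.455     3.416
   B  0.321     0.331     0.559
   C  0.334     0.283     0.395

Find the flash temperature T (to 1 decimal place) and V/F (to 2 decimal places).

T = 320.1 K, V/F = 0.14

Adiabatic flash: solve Rachford–Rice at each trial T, then check hF = ψ·hV(T) + (1−ψ)·hL(T).
  T = 312.9 K: K = (2.455, 0.331, 0.283), RR gives ψ = 0.047, H_out = 1.159 kJ/mol
  T = 339.6 K: K = (3.416, 0.559, 0.395), RR gives ψ = 0.382, H_out = 13.509 kJ/mol
  T = 326.2 K: K = (2.914, 0.434, 0.336), RR gives ψ = 0.218, H_out = 7.514 kJ/mol
  T = 319.5 K: K = (2.678, 0.380, 0.309), RR gives ψ = 0.135, H_out = 4.422 kJ/mol
  T = 322.9 K: K = (2.796, 0.407, 0.323), RR gives ψ = 0.177, H_out = 6.010 kJ/mol
  T = 321.2 K: K = (2.737, 0.393, 0.316), RR gives ψ = 0.156, H_out = 5.222 kJ/mol
Linear interpolation between T = 319.5 (H_out = 4.422) and T = 321.2 (H_out = 5.222) on hF = 4.699 gives T ≈ 320.1 K, at which ψ = 0.14.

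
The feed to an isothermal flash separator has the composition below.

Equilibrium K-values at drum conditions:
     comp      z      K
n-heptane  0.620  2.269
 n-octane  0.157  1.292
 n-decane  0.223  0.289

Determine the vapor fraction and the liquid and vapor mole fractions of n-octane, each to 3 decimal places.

Material balance + equilibrium reduce to Σ zᵢ(Kᵢ−1)/(1+ψ(Kᵢ−1)) = 0.
Check two-phase: ΣzᵢKᵢ = 1.674 > 1 and Σzᵢ/Kᵢ = 1.166 > 1, so g(0) = 0.674 > 0 and g(1) = -0.166 < 0.
Newton–Raphson from ψ = 0.5:
  ψ = 0.500: g = 0.2754, g' = -0.655 → ψ = 0.920
  ψ = 0.920: g = -0.0595, g' = -1.164 → ψ = 0.869
  ψ = 0.869: g = -0.0042, g' = -1.006 → ψ = 0.865
Converged at ψ = 0.865.
Compositions from xᵢ = zᵢ/(1+ψ(Kᵢ−1)), yᵢ = Kᵢxᵢ:
  n-heptane: x = 0.296, y = 0.671
  n-octane: x = 0.125, y = 0.162
  n-decane: x = 0.579, y = 0.167

ψ = 0.865, x_n-octane = 0.125, y_n-octane = 0.162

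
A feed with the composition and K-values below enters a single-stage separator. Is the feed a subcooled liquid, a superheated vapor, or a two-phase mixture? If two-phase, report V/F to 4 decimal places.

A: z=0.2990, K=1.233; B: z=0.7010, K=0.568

subcooled liquid

ΣzᵢKᵢ = 0.7668; Σzᵢ/Kᵢ = 1.4767.
Since ΣzᵢKᵢ < 1 the mixture is below its bubble point — single liquid phase.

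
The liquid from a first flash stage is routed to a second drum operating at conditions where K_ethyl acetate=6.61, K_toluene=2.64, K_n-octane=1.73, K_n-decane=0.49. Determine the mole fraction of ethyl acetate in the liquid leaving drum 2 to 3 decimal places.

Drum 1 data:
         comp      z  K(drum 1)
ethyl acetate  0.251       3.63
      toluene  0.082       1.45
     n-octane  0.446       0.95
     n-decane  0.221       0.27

x_ethyl acetate (drum 2) = 0.017

Drum 1:
Rachford–Rice: g(ψ₁) = Σ zᵢ(Kᵢ−1)/(1+ψ₁(Kᵢ−1)) = 0.
g(0) = ΣzᵢKᵢ − 1 = 0.513 and g(1) = 1 − Σzᵢ/Kᵢ = -0.414, so a root lies in (0, 1).
Iterate (Newton) starting at ψ₁ = 0.58:
  ψ₁ = 0.580: g = -0.0121, g' = -0.638 → ψ₁ = 0.561
Converged at ψ₁ = 0.561.
Drum-1 compositions:
  ethyl acetate: x = 0.101, y = 0.368
  toluene: x = 0.065, y = 0.095
  n-octane: x = 0.459, y = 0.436
  n-decane: x = 0.374, y = 0.101
Drum-2 feed = drum-1 liquid: z₂ = (0.1014, 0.0655, 0.4589, 0.3743).
Drum 2:
Let ψ₂ = V/F and solve Σ zᵢ(Kᵢ−1)/(1+ψ₂(Kᵢ−1)) = 0.
Feasibility: ΣzᵢKᵢ = 1.820, Σzᵢ/Kᵢ = 1.069 — both > 1, two phases present.
Iterate (Newton) starting at ψ₂ = 0.39:
  ψ₂ = 0.390: g = 0.2664, g' = -0.679 → ψ₂ = 0.782
  ψ₂ = 0.782: g = 0.0483, g' = -0.512 → ψ₂ = 0.876
  ψ₂ = 0.876: g = -0.0007, g' = -0.530 → ψ₂ = 0.875
Converged at ψ₂ = 0.875.
  ethyl acetate: x = 0.017, y = 0.113
  toluene: x = 0.027, y = 0.071
  n-octane: x = 0.280, y = 0.484
  n-decane: x = 0.676, y = 0.331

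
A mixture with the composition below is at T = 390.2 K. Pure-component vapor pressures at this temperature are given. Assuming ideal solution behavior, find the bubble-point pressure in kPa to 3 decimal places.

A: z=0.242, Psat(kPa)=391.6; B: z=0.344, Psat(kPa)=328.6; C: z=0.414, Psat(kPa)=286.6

Pbub = 326.458 kPa

At the bubble point ψ → 0, so ΣzᵢKᵢ = 1 with Kᵢ = Pᵢˢᵃᵗ/P ⇒ P = ΣzᵢPᵢˢᵃᵗ.
P = 0.242·391.6 + 0.344·328.6 + 0.414·286.6 = 326.458 kPa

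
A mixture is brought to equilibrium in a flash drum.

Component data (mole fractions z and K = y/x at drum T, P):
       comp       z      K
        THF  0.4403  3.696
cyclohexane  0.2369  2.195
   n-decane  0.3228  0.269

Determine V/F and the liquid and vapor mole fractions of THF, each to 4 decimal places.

Newton iteration, V/F⁰ = 0.5:
  V/F = 0.5000: g = 0.31087, g' = -1.1415 → V/F = 0.7723
  V/F = 0.7723: g = -0.00958, g' = -1.3382 → V/F = 0.7652
  V/F = 0.7652: g = -0.00006, g' = -1.3218 → V/F = 0.7651
Converged at V/F = 0.7651.
Compositions from xᵢ = zᵢ/(1+V/F(Kᵢ−1)), yᵢ = Kᵢxᵢ:
  THF: x = 0.1438, y = 0.5313
  cyclohexane: x = 0.1238, y = 0.2716
  n-decane: x = 0.7325, y = 0.1970

V/F = 0.7651, x_THF = 0.1438, y_THF = 0.5313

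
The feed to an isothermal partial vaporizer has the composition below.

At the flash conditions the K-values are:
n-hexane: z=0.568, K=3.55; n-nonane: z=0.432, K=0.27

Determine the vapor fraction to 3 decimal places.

Rachford–Rice: g(ψ) = Σ zᵢ(Kᵢ−1)/(1+ψ(Kᵢ−1)) = 0.
Check two-phase: ΣzᵢKᵢ = 2.133 > 1 and Σzᵢ/Kᵢ = 1.760 > 1, so g(0) = 1.133 > 0 and g(1) = -0.760 < 0.
Binary case is linear: z₁(K₁−1)(1+ψ(K₂−1)) + z₂(K₂−1)(1+ψ(K₁−1)) = 0
⇒ ψ = [z₁(K₁−1)+z₂(K₂−1)] / [−(K₁−1)(K₂−1)] = 1.1330/1.8615 = 0.609

ψ = 0.609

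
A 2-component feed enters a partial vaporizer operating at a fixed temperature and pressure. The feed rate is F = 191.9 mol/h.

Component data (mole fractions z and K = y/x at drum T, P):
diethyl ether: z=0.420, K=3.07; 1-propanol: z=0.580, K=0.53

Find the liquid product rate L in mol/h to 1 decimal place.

L = 74.2 mol/h

Let β = V/F and solve Σ zᵢ(Kᵢ−1)/(1+β(Kᵢ−1)) = 0.
g(0) = ΣzᵢKᵢ − 1 = 0.597 and g(1) = 1 − Σzᵢ/Kᵢ = -0.231, so a root lies in (0, 1).
Binary case is linear: z₁(K₁−1)(1+β(K₂−1)) + z₂(K₂−1)(1+β(K₁−1)) = 0
⇒ β = [z₁(K₁−1)+z₂(K₂−1)] / [−(K₁−1)(K₂−1)] = 0.5968/0.9729 = 0.613
Then V = β·F = 0.6134·191.9 = 117.7 mol/h and L = F − V = 74.2 mol/h.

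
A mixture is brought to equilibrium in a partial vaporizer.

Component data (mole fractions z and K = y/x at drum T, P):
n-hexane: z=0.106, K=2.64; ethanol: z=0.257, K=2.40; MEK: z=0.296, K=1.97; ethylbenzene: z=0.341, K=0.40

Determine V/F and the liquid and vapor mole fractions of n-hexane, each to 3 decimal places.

V/F = 0.818, x_n-hexane = 0.045, y_n-hexane = 0.119

Material balance + equilibrium reduce to Σ zᵢ(Kᵢ−1)/(1+V/F(Kᵢ−1)) = 0.
Check two-phase: ΣzᵢKᵢ = 1.616 > 1 and Σzᵢ/Kᵢ = 1.150 > 1, so g(0) = 0.616 > 0 and g(1) = -0.150 < 0.
Newton iteration, V/F⁰ = 0.32:
  V/F = 0.320: g = 0.3284, g' = -0.713 → V/F = 0.781
  V/F = 0.781: g = 0.0268, g' = -0.694 → V/F = 0.819
  V/F = 0.819: g = -0.0005, g' = -0.722 → V/F = 0.818
Converged at V/F = 0.818.
Compositions from xᵢ = zᵢ/(1+V/F(Kᵢ−1)), yᵢ = Kᵢxᵢ:
  n-hexane: x = 0.045, y = 0.119
  ethanol: x = 0.120, y = 0.287
  MEK: x = 0.165, y = 0.325
  ethylbenzene: x = 0.670, y = 0.268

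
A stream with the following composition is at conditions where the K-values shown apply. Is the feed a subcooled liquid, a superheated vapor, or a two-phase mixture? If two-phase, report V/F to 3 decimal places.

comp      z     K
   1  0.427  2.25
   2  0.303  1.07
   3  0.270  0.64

superheated vapor

ΣzᵢKᵢ = 1.458; Σzᵢ/Kᵢ = 0.895.
Since Σzᵢ/Kᵢ < 1 the mixture is above its dew point — single vapor phase.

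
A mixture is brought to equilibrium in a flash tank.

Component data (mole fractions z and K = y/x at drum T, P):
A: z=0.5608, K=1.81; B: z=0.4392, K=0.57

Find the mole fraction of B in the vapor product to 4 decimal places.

y_B = 0.3723

Rachford–Rice: g(ψ) = Σ zᵢ(Kᵢ−1)/(1+ψ(Kᵢ−1)) = 0.
Check two-phase: ΣzᵢKᵢ = 1.2654 > 1 and Σzᵢ/Kᵢ = 1.0804 > 1, so g(0) = 0.2654 > 0 and g(1) = -0.0804 < 0.
Iterate (Newton) starting at ψ = 0.5:
  ψ = 0.5000: g = 0.08273, g' = -0.3182 → ψ = 0.7600
  ψ = 0.7600: g = 0.00063, g' = -0.3202 → ψ = 0.7620
Converged at ψ = 0.7620.
Compositions from xᵢ = zᵢ/(1+ψ(Kᵢ−1)), yᵢ = Kᵢxᵢ:
  A: x = 0.3468, y = 0.6277
  B: x = 0.6532, y = 0.3723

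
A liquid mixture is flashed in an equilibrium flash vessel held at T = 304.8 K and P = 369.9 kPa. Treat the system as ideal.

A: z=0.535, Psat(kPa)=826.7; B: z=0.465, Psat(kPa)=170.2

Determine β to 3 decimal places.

β = 0.614

Raoult's law: Kᵢ = Pᵢˢᵃᵗ/P = Pᵢˢᵃᵗ/369.9.
  K_A = 826.7/369.9 = 2.23493, K_B = 170.2/369.9 = 0.46012
Let β = V/F and solve Σ zᵢ(Kᵢ−1)/(1+β(Kᵢ−1)) = 0.
Check two-phase: ΣzᵢKᵢ = 1.410 > 1 and Σzᵢ/Kᵢ = 1.250 > 1, so g(0) = 0.410 > 0 and g(1) = -0.250 < 0.
Binary case is linear: z₁(K₁−1)(1+β(K₂−1)) + z₂(K₂−1)(1+β(K₁−1)) = 0
⇒ β = [z₁(K₁−1)+z₂(K₂−1)] / [−(K₁−1)(K₂−1)] = 0.4096/0.6667 = 0.614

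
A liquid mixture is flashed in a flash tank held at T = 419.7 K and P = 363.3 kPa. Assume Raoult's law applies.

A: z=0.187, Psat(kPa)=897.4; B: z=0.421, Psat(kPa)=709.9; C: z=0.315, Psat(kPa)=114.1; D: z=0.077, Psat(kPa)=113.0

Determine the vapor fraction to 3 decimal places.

Raoult's law: Kᵢ = Pᵢˢᵃᵗ/P = Pᵢˢᵃᵗ/363.3.
  K_A = 897.4/363.3 = 2.47013, K_B = 709.9/363.3 = 1.95403, K_C = 114.1/363.3 = 0.31407, K_D = 113.0/363.3 = 0.31104
Material balance + equilibrium reduce to Σ zᵢ(Kᵢ−1)/(1+ψ(Kᵢ−1)) = 0.
Check two-phase: ΣzᵢKᵢ = 1.407 > 1 and Σzᵢ/Kᵢ = 1.542 > 1, so g(0) = 0.407 > 0 and g(1) = -0.542 < 0.
Iterate (Newton) starting at ψ = 0.5:
  ψ = 0.500: g = 0.0206, g' = -0.738 → ψ = 0.528
Converged at ψ = 0.528.

ψ = 0.528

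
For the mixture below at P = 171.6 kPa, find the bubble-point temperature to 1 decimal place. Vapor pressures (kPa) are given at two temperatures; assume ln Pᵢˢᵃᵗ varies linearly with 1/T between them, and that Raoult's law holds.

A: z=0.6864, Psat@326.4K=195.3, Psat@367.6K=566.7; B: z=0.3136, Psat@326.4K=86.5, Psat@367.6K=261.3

T = 328.6 K

Bubble-point temperature: ΣzᵢPᵢˢᵃᵗ(T) = P. Interpolate ln Pᵢˢᵃᵗ = aᵢ + bᵢ/T.
  T = 326.4 K: ΣzᵢPᵢˢᵃᵗ = 161.18 kPa
  T = 367.6 K: ΣzᵢPᵢˢᵃᵗ = 470.93 kPa
  T = 347.0 K: ΣzᵢPᵢˢᵃᵗ = 284.41 kPa
  T = 336.7 K: ΣzᵢPᵢˢᵃᵗ = 215.97 kPa
  T = 331.5 K: ΣzᵢPᵢˢᵃᵗ = 186.73 kPa
  T = 328.9 K: ΣzᵢPᵢˢᵃᵗ = 173.34 kPa
  T = 327.6 K: ΣzᵢPᵢˢᵃᵗ = 166.93 kPa
  T = 328.2 K: ΣzᵢPᵢˢᵃᵗ = 169.86 kPa
  T = 328.5 K: ΣzᵢPᵢˢᵃᵗ = 171.34 kPa
Interpolating between 328.5 K and 328.9 K gives T ≈ 328.6 K.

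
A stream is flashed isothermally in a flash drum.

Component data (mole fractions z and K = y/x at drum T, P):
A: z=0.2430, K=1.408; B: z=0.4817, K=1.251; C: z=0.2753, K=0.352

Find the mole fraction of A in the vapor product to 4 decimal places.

Rachford–Rice: g(V/F) = Σ zᵢ(Kᵢ−1)/(1+V/F(Kᵢ−1)) = 0.
Feasibility: ΣzᵢKᵢ = 1.0417, Σzᵢ/Kᵢ = 1.3397 — both > 1, two phases present.
Newton iteration, V/F⁰ = 0.68:
  V/F = 0.6800: g = -0.13804, g' = -0.4164 → V/F = 0.3485
  V/F = 0.3485: g = -0.03245, g' = -0.2495 → V/F = 0.2185
  V/F = 0.2185: g = -0.00216, g' = -0.2182 → V/F = 0.2086
  V/F = 0.2086: g = -0.00001, g' = -0.2163 → V/F = 0.2085
Converged at V/F = 0.2085.
Compositions from xᵢ = zᵢ/(1+V/F(Kᵢ−1)), yᵢ = Kᵢxᵢ:
  A: x = 0.2239, y = 0.3153
  B: x = 0.4577, y = 0.5726
  C: x = 0.3183, y = 0.1120

y_A = 0.3153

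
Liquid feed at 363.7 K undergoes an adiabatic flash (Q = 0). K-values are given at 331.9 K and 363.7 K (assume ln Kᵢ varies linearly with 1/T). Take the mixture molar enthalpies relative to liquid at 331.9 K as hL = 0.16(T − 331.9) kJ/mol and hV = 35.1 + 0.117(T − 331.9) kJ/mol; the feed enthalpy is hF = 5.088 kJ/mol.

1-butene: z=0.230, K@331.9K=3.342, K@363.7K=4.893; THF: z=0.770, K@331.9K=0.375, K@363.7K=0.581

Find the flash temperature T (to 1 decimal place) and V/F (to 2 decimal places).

T = 339.6 K, V/F = 0.11

Adiabatic flash: solve Rachford–Rice at each trial T, then check hF = ψ·hV(T) + (1−ψ)·hL(T).
  T = 331.9 K: K = (3.342, 0.375), RR gives ψ = 0.039, H_out = 1.377 kJ/mol
  T = 363.7 K: K = (4.893, 0.581), RR gives ψ = 0.351, H_out = 16.933 kJ/mol
  T = 347.8 K: K = (4.079, 0.471), RR gives ψ = 0.185, H_out = 8.914 kJ/mol
  T = 339.9 K: K = (3.703, 0.422), RR gives ψ = 0.113, H_out = 5.208 kJ/mol
  T = 335.9 K: K = (3.520, 0.398), RR gives ψ = 0.077, H_out = 3.314 kJ/mol
  T = 337.9 K: K = (3.611, 0.410), RR gives ψ = 0.095, H_out = 4.264 kJ/mol
Linear interpolation between T = 337.9 (H_out = 4.264) and T = 339.9 (H_out = 5.208) on hF = 5.088 gives T ≈ 339.6 K, at which ψ = 0.11.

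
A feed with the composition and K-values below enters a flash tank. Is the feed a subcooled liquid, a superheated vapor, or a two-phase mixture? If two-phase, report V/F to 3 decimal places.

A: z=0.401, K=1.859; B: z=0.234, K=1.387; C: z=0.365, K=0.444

ΣzᵢKᵢ = 1.232; Σzᵢ/Kᵢ = 1.206.
Both exceed 1, so a two-phase solution exists.
Rachford–Rice: g(ψ) = Σ zᵢ(Kᵢ−1)/(1+ψ(Kᵢ−1)) = 0.
Newton–Raphson from ψ = 0.5:
  ψ = 0.500: g = 0.0358, g' = -0.386 → ψ = 0.593
  ψ = 0.593: g = -0.0008, g' = -0.404 → ψ = 0.591
Converged at ψ = 0.591.

two-phase, V/F = 0.591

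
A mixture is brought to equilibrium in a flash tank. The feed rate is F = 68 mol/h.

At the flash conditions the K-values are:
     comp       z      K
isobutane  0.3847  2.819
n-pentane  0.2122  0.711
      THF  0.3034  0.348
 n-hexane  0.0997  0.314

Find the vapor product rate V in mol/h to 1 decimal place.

Newton–Raphson from ψ = 0.42:
  ψ = 0.4200: g = -0.04159, g' = -0.7692 → ψ = 0.3659
  ψ = 0.3659: g = 0.00042, g' = -0.7871 → ψ = 0.3665
Converged at ψ = 0.3665.
Then V = ψ·F = 0.3665·68 = 24.9 mol/h and L = F − V = 43.1 mol/h.

V = 24.9 mol/h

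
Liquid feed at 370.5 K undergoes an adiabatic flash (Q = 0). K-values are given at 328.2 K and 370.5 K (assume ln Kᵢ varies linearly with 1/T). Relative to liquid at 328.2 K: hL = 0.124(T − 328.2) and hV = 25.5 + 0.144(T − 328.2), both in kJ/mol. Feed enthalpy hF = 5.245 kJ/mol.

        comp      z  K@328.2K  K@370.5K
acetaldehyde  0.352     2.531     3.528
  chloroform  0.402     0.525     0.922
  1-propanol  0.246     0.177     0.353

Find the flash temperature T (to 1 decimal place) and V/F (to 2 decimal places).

Adiabatic flash: solve Rachford–Rice at each trial T, then check hF = ψ·hV(T) + (1−ψ)·hL(T).
  T = 328.2 K: K = (2.531, 0.525, 0.177), RR gives ψ = 0.152, H_out = 3.875 kJ/mol
  T = 370.5 K: K = (3.528, 0.922, 0.353), RR gives ψ = 0.696, H_out = 23.572 kJ/mol
  T = 349.4 K: K = (3.020, 0.708, 0.255), RR gives ψ = 0.399, H_out = 12.983 kJ/mol
  T = 338.8 K: K = (2.772, 0.613, 0.214), RR gives ψ = 0.273, H_out = 8.334 kJ/mol
  T = 333.5 K: K = (2.651, 0.568, 0.195), RR gives ψ = 0.212, H_out = 6.096 kJ/mol
  T = 330.9 K: K = (2.592, 0.547, 0.186), RR gives ψ = 0.183, H_out = 5.006 kJ/mol
  T = 332.2 K: K = (2.621, 0.557, 0.190), RR gives ψ = 0.198, H_out = 5.551 kJ/mol
Linear interpolation between T = 330.9 (H_out = 5.006) and T = 332.2 (H_out = 5.551) on hF = 5.245 gives T ≈ 331.5 K, at which ψ = 0.19.

T = 331.5 K, V/F = 0.19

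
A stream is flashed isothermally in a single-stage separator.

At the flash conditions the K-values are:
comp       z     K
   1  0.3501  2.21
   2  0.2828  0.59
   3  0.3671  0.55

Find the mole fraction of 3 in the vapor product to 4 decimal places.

Let β = V/F and solve Σ zᵢ(Kᵢ−1)/(1+β(Kᵢ−1)) = 0.
Check two-phase: ΣzᵢKᵢ = 1.1425 > 1 and Σzᵢ/Kᵢ = 1.3052 > 1, so g(0) = 0.1425 > 0 and g(1) = -0.3052 < 0.
Iterate (Newton) starting at β = 0.5:
  β = 0.5000: g = -0.09506, g' = -0.3980 → β = 0.2611
  β = 0.2611: g = 0.00487, g' = -0.4511 → β = 0.2719
  β = 0.2719: g = 0.00002, g' = -0.4469 → β = 0.2720
Converged at β = 0.2720.
Compositions from xᵢ = zᵢ/(1+β(Kᵢ−1)), yᵢ = Kᵢxᵢ:
  1: x = 0.2634, y = 0.5821
  2: x = 0.3183, y = 0.1878
  3: x = 0.4183, y = 0.2301

y_3 = 0.2301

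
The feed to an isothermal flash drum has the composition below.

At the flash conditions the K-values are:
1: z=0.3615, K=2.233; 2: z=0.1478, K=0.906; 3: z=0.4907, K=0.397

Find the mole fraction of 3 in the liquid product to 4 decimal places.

Material balance + equilibrium reduce to Σ zᵢ(Kᵢ−1)/(1+V/F(Kᵢ−1)) = 0.
g(0) = ΣzᵢKᵢ − 1 = 0.1359 and g(1) = 1 − Σzᵢ/Kᵢ = -0.5610, so a root lies in (0, 1).
Newton–Raphson from V/F = 0.5:
  V/F = 0.5000: g = -0.16245, g' = -0.5775 → V/F = 0.2187
  V/F = 0.2187: g = -0.00395, g' = -0.5790 → V/F = 0.2119
Converged at V/F = 0.2119.
Compositions from xᵢ = zᵢ/(1+V/F(Kᵢ−1)), yᵢ = Kᵢxᵢ:
  1: x = 0.2866, y = 0.6400
  2: x = 0.1508, y = 0.1366
  3: x = 0.5626, y = 0.2233

x_3 = 0.5626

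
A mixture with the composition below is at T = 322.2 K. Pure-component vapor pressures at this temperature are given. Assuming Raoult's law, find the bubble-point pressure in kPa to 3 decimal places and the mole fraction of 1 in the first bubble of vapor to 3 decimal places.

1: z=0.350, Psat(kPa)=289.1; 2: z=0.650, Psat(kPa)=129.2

Pbub = 185.165 kPa, y_1 = 0.546

At the bubble point ψ → 0, so ΣzᵢKᵢ = 1 with Kᵢ = Pᵢˢᵃᵗ/P ⇒ P = ΣzᵢPᵢˢᵃᵗ.
P = 0.350·289.1 + 0.650·129.2 = 185.165 kPa
yᵢ = zᵢPᵢˢᵃᵗ/P ⇒ y_1 = 0.350·289.1/185.165 = 0.546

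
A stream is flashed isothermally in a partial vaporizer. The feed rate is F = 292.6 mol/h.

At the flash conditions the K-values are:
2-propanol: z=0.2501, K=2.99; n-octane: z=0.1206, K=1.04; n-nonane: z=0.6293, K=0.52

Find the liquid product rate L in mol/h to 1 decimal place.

L = 222.3 mol/h

Let ψ = V/F and solve Σ zᵢ(Kᵢ−1)/(1+ψ(Kᵢ−1)) = 0.
Check two-phase: ΣzᵢKᵢ = 1.2005 > 1 and Σzᵢ/Kᵢ = 1.4098 > 1, so g(0) = 0.2005 > 0 and g(1) = -0.4098 < 0.
Newton–Raphson from ψ = 0.5:
  ψ = 0.5000: g = -0.14325, g' = -0.5001 → ψ = 0.2135
  ψ = 0.2135: g = 0.01750, g' = -0.6680 → ψ = 0.2397
  ψ = 0.2397: g = 0.00038, g' = -0.6393 → ψ = 0.2403
Converged at ψ = 0.2403.
Then V = ψ·F = 0.2403·292.6 = 70.3 mol/h and L = F − V = 222.3 mol/h.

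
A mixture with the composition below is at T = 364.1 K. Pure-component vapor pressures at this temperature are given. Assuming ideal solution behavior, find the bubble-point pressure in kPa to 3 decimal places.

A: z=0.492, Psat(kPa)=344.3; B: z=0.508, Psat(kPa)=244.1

Pbub = 293.398 kPa

At the bubble point ψ → 0, so ΣzᵢKᵢ = 1 with Kᵢ = Pᵢˢᵃᵗ/P ⇒ P = ΣzᵢPᵢˢᵃᵗ.
P = 0.492·344.3 + 0.508·244.1 = 293.398 kPa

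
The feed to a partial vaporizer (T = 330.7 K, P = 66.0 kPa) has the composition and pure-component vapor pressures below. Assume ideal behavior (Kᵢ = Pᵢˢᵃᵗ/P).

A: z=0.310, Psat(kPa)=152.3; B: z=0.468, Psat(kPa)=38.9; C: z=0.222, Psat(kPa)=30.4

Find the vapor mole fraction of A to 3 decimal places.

Raoult's law: Kᵢ = Pᵢˢᵃᵗ/P = Pᵢˢᵃᵗ/66.0.
  K_A = 152.3/66.0 = 2.30758, K_B = 38.9/66.0 = 0.58939, K_C = 30.4/66.0 = 0.46061
Let ψ = V/F and solve Σ zᵢ(Kᵢ−1)/(1+ψ(Kᵢ−1)) = 0.
g(0) = ΣzᵢKᵢ − 1 = 0.093 and g(1) = 1 − Σzᵢ/Kᵢ = -0.410, so a root lies in (0, 1).
Newton–Raphson from ψ = 0.49:
  ψ = 0.490: g = -0.1563, g' = -0.440 → ψ = 0.135
  ψ = 0.135: g = 0.0121, g' = -0.547 → ψ = 0.157
Converged at ψ = 0.157.
Compositions from xᵢ = zᵢ/(1+ψ(Kᵢ−1)), yᵢ = Kᵢxᵢ:
  A: x = 0.257, y = 0.593
  B: x = 0.500, y = 0.295
  C: x = 0.243, y = 0.112

y_A = 0.593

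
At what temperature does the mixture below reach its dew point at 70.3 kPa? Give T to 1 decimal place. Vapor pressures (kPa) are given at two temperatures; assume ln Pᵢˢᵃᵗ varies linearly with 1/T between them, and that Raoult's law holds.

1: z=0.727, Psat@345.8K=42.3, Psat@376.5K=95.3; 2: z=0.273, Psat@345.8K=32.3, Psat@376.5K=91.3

T = 365.7 K

Dew-point temperature: Σzᵢ·P/Pᵢˢᵃᵗ(T) = 1. Interpolate ln Pᵢˢᵃᵗ = aᵢ + bᵢ/T.
  T = 345.8 K: ΣzᵢP/Pᵢˢᵃᵗ = 1.8024
  T = 376.5 K: ΣzᵢP/Pᵢˢᵃᵗ = 0.7465
  T = 361.1 K: ΣzᵢP/Pᵢˢᵃᵗ = 1.1385
  T = 368.8 K: ΣzᵢP/Pᵢˢᵃᵗ = 0.9176
  T = 365.0 K: ΣzᵢP/Pᵢˢᵃᵗ = 1.0194
  T = 366.9 K: ΣzᵢP/Pᵢˢᵃᵗ = 0.9669
Interpolating between 365.0 K and 366.9 K gives T ≈ 365.7 K.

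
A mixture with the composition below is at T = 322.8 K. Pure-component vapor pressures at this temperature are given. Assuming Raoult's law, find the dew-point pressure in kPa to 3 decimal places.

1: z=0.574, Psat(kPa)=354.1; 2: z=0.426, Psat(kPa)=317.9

Pdew = 337.717 kPa

At the dew point ψ → 1, so Σzᵢ/Kᵢ = 1 with Kᵢ = Pᵢˢᵃᵗ/P ⇒ 1/P = Σzᵢ/Pᵢˢᵃᵗ.
1/P = 0.574/354.1 + 0.426/317.9 = 0.002961 ⇒ P = 337.717 kPa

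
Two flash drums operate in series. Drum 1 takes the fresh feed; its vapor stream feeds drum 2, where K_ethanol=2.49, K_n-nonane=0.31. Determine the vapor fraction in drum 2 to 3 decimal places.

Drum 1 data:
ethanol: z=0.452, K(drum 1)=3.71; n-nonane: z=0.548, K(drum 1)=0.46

V/F (drum 2) = 0.636

Drum 1:
Let ψ₁ = V/F and solve Σ zᵢ(Kᵢ−1)/(1+ψ₁(Kᵢ−1)) = 0.
Feasibility: ΣzᵢKᵢ = 1.929, Σzᵢ/Kᵢ = 1.313 — both > 1, two phases present.
Binary case is linear: z₁(K₁−1)(1+ψ₁(K₂−1)) + z₂(K₂−1)(1+ψ₁(K₁−1)) = 0
⇒ ψ₁ = [z₁(K₁−1)+z₂(K₂−1)] / [−(K₁−1)(K₂−1)] = 0.9290/1.4634 = 0.635
Drum-1 compositions:
  ethanol: x = 0.166, y = 0.616
  n-nonane: x = 0.834, y = 0.384
Drum-2 feed = drum-1 vapor: z₂ = (0.6164, 0.3836).
Drum 2:
Iterate (Newton) starting at ψ₂ = 0.45:
  ψ₂ = 0.450: g = 0.1660, g' = -0.875 → ψ₂ = 0.640
  ψ₂ = 0.640: g = -0.0036, g' = -0.944 → ψ₂ = 0.636
Converged at ψ₂ = 0.636.
  ethanol: x = 0.317, y = 0.788
  n-nonane: x = 0.683, y = 0.212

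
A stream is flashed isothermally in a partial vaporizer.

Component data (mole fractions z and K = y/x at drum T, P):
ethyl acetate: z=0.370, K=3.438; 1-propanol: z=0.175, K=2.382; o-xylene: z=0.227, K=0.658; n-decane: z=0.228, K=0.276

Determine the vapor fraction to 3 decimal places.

Newton–Raphson from ψ = 0.49:
  ψ = 0.490: g = 0.2061, g' = -0.901 → ψ = 0.719
  ψ = 0.719: g = 0.0019, g' = -0.941 → ψ = 0.721
Converged at ψ = 0.721.

ψ = 0.721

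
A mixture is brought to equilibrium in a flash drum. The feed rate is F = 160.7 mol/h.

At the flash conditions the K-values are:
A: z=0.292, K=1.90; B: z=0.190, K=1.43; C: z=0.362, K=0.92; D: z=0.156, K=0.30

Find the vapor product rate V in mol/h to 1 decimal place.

Let β = V/F and solve Σ zᵢ(Kᵢ−1)/(1+β(Kᵢ−1)) = 0.
g(0) = ΣzᵢKᵢ − 1 = 0.206 and g(1) = 1 − Σzᵢ/Kᵢ = -0.200, so a root lies in (0, 1).
Newton–Raphson from β = 0.5:
  β = 0.500: g = 0.0503, g' = -0.320 → β = 0.657
  β = 0.657: g = -0.0040, g' = -0.380 → β = 0.647
Converged at β = 0.647.
Then V = β·F = 0.6466·160.7 = 103.9 mol/h and L = F − V = 56.8 mol/h.

V = 103.9 mol/h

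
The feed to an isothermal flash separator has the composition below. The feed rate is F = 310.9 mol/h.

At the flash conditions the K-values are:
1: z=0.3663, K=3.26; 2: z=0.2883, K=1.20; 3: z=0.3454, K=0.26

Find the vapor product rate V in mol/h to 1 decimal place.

V = 167.6 mol/h

Newton–Raphson from ψ = 0.5:
  ψ = 0.5000: g = 0.03537, g' = -0.8985 → ψ = 0.5394
  ψ = 0.5394: g = -0.00026, g' = -0.9132 → ψ = 0.5391
Converged at ψ = 0.5391.
Then V = ψ·F = 0.5391·310.9 = 167.6 mol/h and L = F − V = 143.3 mol/h.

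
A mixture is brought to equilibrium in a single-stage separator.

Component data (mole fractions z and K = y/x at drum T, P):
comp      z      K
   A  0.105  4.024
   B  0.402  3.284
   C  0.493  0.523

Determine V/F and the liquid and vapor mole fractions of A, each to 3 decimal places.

V/F = 0.859, x_A = 0.029, y_A = 0.117

Rachford–Rice: g(V/F) = Σ zᵢ(Kᵢ−1)/(1+V/F(Kᵢ−1)) = 0.
Feasibility: ΣzᵢKᵢ = 2.001, Σzᵢ/Kᵢ = 1.091 — both > 1, two phases present.
Newton–Raphson from V/F = 0.56:
  V/F = 0.560: g = 0.1999, g' = -0.745 → V/F = 0.828
  V/F = 0.828: g = 0.0193, g' = -0.635 → V/F = 0.859
Converged at V/F = 0.859.
Compositions from xᵢ = zᵢ/(1+V/F(Kᵢ−1)), yᵢ = Kᵢxᵢ:
  A: x = 0.029, y = 0.117
  B: x = 0.136, y = 0.446
  C: x = 0.835, y = 0.437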